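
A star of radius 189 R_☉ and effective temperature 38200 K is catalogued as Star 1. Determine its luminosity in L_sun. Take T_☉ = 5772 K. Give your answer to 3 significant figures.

6.85×10^7 L_sun

L/L_☉ = (R/R_☉)² (T/T_☉)⁴ = (189)² × (38200/5772)⁴
       = 3.572×10^4 × (6.618)⁴ = 3.572×10^4 × 1918 = 6.853×10^7.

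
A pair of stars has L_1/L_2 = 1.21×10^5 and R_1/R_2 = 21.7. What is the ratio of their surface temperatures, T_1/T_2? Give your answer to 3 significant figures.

L ∝ R²T⁴ gives T ∝ (L/R²)^(1/4), so
T_1/T_2 = (1.21×10^5 / 21.7²)^(1/4) = (257.0)^(1/4) = 4.004.

4.00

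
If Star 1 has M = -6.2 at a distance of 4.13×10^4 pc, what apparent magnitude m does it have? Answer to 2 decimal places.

11.88

m = M + 5 log₁₀(d/10 pc) = -6.2 + 5 log₁₀(4.13×10^4/10)
  = -6.2 + 5 × 3.616 = -6.2 + 18.08 = 11.88.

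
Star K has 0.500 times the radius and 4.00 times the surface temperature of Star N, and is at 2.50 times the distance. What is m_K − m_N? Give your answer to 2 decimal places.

L_K/L_N = (0.500)²(4.00)⁴ = 64.00.
F_K/F_N = (L_K/L_N)/(d_K/d_N)² = 64.00/6.250 = 10.24.
m_K − m_N = −2.5 log₁₀(10.24) = -2.53.

-2.53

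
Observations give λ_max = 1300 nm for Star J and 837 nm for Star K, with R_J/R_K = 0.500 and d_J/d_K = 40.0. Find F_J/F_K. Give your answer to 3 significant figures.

Wien's law: T_J/T_K = λ_K/λ_J = 837/1300 = 0.6438.
L_J/L_K = (R_J/R_K)²(T_J/T_K)⁴ = (0.500)²(0.6438)⁴ = 0.04296.
F_J/F_K = (L_J/L_K)/(d_J/d_K)² = 0.04296/(40.0)² = 2.685×10^-5.

2.69×10^-5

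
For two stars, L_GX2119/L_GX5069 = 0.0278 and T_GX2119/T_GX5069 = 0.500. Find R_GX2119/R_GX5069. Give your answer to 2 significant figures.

0.67

L ∝ R²T⁴ gives R ∝ √L / T², so
R_GX2119/R_GX5069 = √(0.0278) / (0.500)² = 0.1667 / 0.2500 = 0.6669.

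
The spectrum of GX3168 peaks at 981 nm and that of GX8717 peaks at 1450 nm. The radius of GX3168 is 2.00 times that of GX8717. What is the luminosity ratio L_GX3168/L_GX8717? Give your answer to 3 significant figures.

19.1

Wien's law gives T ∝ 1/λ_max, so T_GX3168/T_GX8717 = λ_GX8717/λ_GX3168 = 1450/981 = 1.478.
Then L ∝ R²T⁴ gives L_GX3168/L_GX8717 = (2.00)² × (1.478)⁴ = 4.000 × 4.773 = 19.09.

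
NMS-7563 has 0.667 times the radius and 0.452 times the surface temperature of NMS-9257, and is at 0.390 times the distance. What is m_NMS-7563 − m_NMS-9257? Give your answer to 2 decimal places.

L_NMS-7563/L_NMS-9257 = (0.667)²(0.452)⁴ = 0.01857.
F_NMS-7563/F_NMS-9257 = (L_NMS-7563/L_NMS-9257)/(d_NMS-7563/d_NMS-9257)² = 0.01857/0.1521 = 0.1221.
m_NMS-7563 − m_NMS-9257 = −2.5 log₁₀(0.1221) = 2.28.

2.28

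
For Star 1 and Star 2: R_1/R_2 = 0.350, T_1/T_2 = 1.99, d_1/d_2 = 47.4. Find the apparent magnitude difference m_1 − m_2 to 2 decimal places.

L_1/L_2 = (0.350)²(1.99)⁴ = 1.921.
F_1/F_2 = (L_1/L_2)/(d_1/d_2)² = 1.921/2247 = 8.551×10^-4.
m_1 − m_2 = −2.5 log₁₀(8.551×10^-4) = 7.67.

7.67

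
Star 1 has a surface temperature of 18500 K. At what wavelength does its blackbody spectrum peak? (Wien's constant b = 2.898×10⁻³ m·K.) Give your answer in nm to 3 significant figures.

λ_max = b/T = 2.898×10⁻³ / 18500 = 1.57×10^-7 m = 156.6 nm.

157 nm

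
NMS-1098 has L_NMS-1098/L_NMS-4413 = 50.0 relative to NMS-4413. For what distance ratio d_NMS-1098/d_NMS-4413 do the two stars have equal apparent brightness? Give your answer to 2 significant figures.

Equal flux requires L_NMS-1098/d_NMS-1098² = L_NMS-4413/d_NMS-4413², so d_NMS-1098/d_NMS-4413 = √(L_NMS-1098/L_NMS-4413)
= √(50.0) = 7.071.

7.1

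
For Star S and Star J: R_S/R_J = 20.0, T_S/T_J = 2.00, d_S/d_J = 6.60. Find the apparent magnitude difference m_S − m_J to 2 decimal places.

L_S/L_J = (20.0)²(2.00)⁴ = 6400.
F_S/F_J = (L_S/L_J)/(d_S/d_J)² = 6400/43.56 = 146.9.
m_S − m_J = −2.5 log₁₀(146.9) = -5.42.

-5.42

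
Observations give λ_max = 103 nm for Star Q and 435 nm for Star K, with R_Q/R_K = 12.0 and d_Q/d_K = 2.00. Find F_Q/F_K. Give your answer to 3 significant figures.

Wien's law: T_Q/T_K = λ_K/λ_Q = 435/103 = 4.223.
L_Q/L_K = (R_Q/R_K)²(T_Q/T_K)⁴ = (12.0)²(4.223)⁴ = 4.581×10^4.
F_Q/F_K = (L_Q/L_K)/(d_Q/d_K)² = 4.581×10^4/(2.00)² = 1.145×10^4.

1.15×10^4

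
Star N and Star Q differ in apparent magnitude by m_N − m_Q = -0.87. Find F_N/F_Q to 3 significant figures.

2.23

F_N/F_Q = 10^(−(m_N − m_Q)/2.5) = 10^(0.87/2.5) = 10^0.348 = 2.228.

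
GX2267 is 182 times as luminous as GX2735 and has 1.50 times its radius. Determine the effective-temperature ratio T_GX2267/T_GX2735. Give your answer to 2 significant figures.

L ∝ R²T⁴ gives T ∝ (L/R²)^(1/4), so
T_GX2267/T_GX2735 = (182 / 1.50²)^(1/4) = (80.89)^(1/4) = 2.999.

3.0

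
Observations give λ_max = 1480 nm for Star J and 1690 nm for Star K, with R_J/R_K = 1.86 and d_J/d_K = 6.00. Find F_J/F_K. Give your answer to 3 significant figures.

Wien's law: T_J/T_K = λ_K/λ_J = 1690/1480 = 1.142.
L_J/L_K = (R_J/R_K)²(T_J/T_K)⁴ = (1.86)²(1.142)⁴ = 5.882.
F_J/F_K = (L_J/L_K)/(d_J/d_K)² = 5.882/(6.00)² = 0.1634.

0.163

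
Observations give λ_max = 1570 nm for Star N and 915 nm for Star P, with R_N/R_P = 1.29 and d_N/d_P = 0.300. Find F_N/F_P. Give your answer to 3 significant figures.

Wien's law: T_N/T_P = λ_P/λ_N = 915/1570 = 0.5828.
L_N/L_P = (R_N/R_P)²(T_N/T_P)⁴ = (1.29)²(0.5828)⁴ = 0.1920.
F_N/F_P = (L_N/L_P)/(d_N/d_P)² = 0.1920/(0.300)² = 2.133.

2.13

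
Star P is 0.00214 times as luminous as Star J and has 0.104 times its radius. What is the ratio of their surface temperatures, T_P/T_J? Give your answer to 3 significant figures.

L ∝ R²T⁴ gives T ∝ (L/R²)^(1/4), so
T_P/T_J = (0.00214 / 0.104²)^(1/4) = (0.1979)^(1/4) = 0.6669.

0.667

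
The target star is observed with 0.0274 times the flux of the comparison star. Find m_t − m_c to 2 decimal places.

3.91

m_t − m_c = −2.5 log₁₀(F_t/F_c) = −2.5 log₁₀(0.0274) = −2.5 × (-1.562) = 3.906.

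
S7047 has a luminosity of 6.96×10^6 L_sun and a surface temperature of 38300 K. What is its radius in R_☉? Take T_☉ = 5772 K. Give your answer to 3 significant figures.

R/R_☉ = √(L/L_☉) / (T/T_☉)² = √(6.96×10^6) / (6.635)²
       = 2638 / 44.03 = 59.92.

59.9 R_☉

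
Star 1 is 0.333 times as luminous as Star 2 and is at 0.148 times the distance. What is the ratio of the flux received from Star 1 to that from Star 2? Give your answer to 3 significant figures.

15.2

F = L/(4πd²), so F_1/F_2 = (L_1/L_2) / (d_1/d_2)²
= 0.333 / (0.148)² = 0.333 / 0.02190 = 15.20.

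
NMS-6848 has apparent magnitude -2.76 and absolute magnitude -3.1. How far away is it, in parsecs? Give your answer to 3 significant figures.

m − M = 5 log₁₀(d/10 pc)
-2.76 − (-3.1) = 0.34 = 5 log₁₀(d/10)
d = 10 × 10^(0.34/5) = 10 × 10^0.068 = 11.69 pc.

11.7 pc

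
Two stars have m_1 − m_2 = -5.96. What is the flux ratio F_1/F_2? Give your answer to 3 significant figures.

F_1/F_2 = 10^(−(m_1 − m_2)/2.5) = 10^(5.96/2.5) = 10^2.384 = 242.1.

242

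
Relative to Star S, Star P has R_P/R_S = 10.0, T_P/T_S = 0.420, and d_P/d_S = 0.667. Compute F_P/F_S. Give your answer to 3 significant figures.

L_P/L_S = (R_P/R_S)²(T_P/T_S)⁴ = (10.0)² × (0.420)⁴ = 3.112.
F_P/F_S = (L_P/L_S)/(d_P/d_S)² = 3.112 / (0.667)² = 6.994.

6.99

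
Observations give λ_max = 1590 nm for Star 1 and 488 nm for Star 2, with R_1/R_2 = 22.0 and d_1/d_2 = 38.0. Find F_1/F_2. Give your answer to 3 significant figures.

0.00297

Wien's law: T_1/T_2 = λ_2/λ_1 = 488/1590 = 0.3069.
L_1/L_2 = (R_1/R_2)²(T_1/T_2)⁴ = (22.0)²(0.3069)⁴ = 4.295.
F_1/F_2 = (L_1/L_2)/(d_1/d_2)² = 4.295/(38.0)² = 0.002974.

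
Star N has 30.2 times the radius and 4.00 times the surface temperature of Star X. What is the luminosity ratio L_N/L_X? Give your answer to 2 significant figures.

2.3×10^5

From the Stefan–Boltzmann law, L ∝ R²T⁴, so
L_N/L_X = (R_N/R_X)² (T_N/T_X)⁴ = (30.2)² × (4.00)⁴ = 912.0 × 256.0 = 2.335×10^5.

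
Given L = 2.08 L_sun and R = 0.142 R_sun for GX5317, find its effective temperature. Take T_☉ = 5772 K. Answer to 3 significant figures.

1.84×10^4 K

T/T_☉ = (L/L_☉)^(1/4) / (R/R_☉)^(1/2)
T = 5772 × (2.08)^(1/4) / √(0.142) = 5772 × 1.201 / 0.3768 = 1.839×10^4 K.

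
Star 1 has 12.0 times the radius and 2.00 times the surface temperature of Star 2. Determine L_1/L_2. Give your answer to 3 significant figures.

2.30×10^3

From the Stefan–Boltzmann law, L ∝ R²T⁴, so
L_1/L_2 = (R_1/R_2)² (T_1/T_2)⁴ = (12.0)² × (2.00)⁴ = 144.0 × 16.00 = 2304.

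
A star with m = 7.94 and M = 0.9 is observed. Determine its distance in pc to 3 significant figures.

256 pc

m − M = 5 log₁₀(d/10 pc)
7.94 − (0.9) = 7.04 = 5 log₁₀(d/10)
d = 10 × 10^(7.04/5) = 10 × 10^1.408 = 255.9 pc.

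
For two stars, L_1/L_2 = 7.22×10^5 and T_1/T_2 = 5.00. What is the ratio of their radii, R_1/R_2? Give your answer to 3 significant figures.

34.0

L ∝ R²T⁴ gives R ∝ √L / T², so
R_1/R_2 = √(7.22×10^5) / (5.00)² = 849.7 / 25.00 = 33.99.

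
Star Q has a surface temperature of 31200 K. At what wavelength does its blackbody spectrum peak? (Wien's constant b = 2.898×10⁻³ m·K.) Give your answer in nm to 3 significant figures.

λ_max = b/T = 2.898×10⁻³ / 31200 = 9.29×10^-8 m = 92.88 nm.

92.9 nm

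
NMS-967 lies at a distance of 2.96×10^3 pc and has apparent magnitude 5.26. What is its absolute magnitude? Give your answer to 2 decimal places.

M = m − 5 log₁₀(d/10 pc) = 5.26 − 5 log₁₀(2.96×10^3/10)
  = 5.26 − 5 × 2.471 = 5.26 − 12.36 = -7.10.

-7.10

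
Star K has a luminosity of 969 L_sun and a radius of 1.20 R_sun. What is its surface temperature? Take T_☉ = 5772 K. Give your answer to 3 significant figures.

T/T_☉ = (L/L_☉)^(1/4) / (R/R_☉)^(1/2)
T = 5772 × (969)^(1/4) / √(1.20) = 5772 × 5.579 / 1.095 = 2.940×10^4 K.

2.94×10^4 K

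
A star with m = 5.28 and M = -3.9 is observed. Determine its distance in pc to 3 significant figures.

m − M = 5 log₁₀(d/10 pc)
5.28 − (-3.9) = 9.18 = 5 log₁₀(d/10)
d = 10 × 10^(9.18/5) = 10 × 10^1.836 = 685.5 pc.

685 pc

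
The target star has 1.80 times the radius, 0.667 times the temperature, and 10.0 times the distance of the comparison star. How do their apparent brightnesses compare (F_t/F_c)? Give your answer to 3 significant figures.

0.00641

L_t/L_c = (R_t/R_c)²(T_t/T_c)⁴ = (1.80)² × (0.667)⁴ = 0.6413.
F_t/F_c = (L_t/L_c)/(d_t/d_c)² = 0.6413 / (10.0)² = 0.006413.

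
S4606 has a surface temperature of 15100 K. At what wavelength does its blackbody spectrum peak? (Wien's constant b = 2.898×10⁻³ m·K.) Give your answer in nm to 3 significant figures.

192 nm

λ_max = b/T = 2.898×10⁻³ / 15100 = 1.92×10^-7 m = 191.9 nm.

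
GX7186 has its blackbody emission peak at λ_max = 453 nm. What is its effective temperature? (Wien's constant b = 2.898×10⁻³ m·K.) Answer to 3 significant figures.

T = b/λ_max = 2.898×10⁻³ / (453×10⁻⁹) = 6397 K.

6.40×10^3 K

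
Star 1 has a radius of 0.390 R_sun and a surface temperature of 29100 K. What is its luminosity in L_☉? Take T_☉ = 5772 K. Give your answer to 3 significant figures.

98.3 L_☉

L/L_☉ = (R/R_☉)² (T/T_☉)⁴ = (0.390)² × (29100/5772)⁴
       = 0.1521 × (5.042)⁴ = 0.1521 × 646.1 = 98.26.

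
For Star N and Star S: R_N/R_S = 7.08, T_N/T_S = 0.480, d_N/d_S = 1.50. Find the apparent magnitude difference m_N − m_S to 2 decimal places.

L_N/L_S = (7.08)²(0.480)⁴ = 2.661.
F_N/F_S = (L_N/L_S)/(d_N/d_S)² = 2.661/2.250 = 1.183.
m_N − m_S = −2.5 log₁₀(1.183) = -0.18.

-0.18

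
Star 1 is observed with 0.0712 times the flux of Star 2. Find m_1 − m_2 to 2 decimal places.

2.87

m_1 − m_2 = −2.5 log₁₀(F_1/F_2) = −2.5 log₁₀(0.0712) = −2.5 × (-1.148) = 2.869.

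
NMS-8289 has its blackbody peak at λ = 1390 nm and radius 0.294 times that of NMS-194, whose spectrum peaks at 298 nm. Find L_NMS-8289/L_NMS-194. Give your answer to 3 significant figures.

1.83×10^-4

Wien's law gives T ∝ 1/λ_max, so T_NMS-8289/T_NMS-194 = λ_NMS-194/λ_NMS-8289 = 298/1390 = 0.2144.
Then L ∝ R²T⁴ gives L_NMS-8289/L_NMS-194 = (0.294)² × (0.2144)⁴ = 0.08644 × 0.002113 = 1.826×10^-4.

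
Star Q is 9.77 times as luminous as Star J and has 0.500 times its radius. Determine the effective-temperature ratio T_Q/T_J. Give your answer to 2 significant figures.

2.5

L ∝ R²T⁴ gives T ∝ (L/R²)^(1/4), so
T_Q/T_J = (9.77 / 0.500²)^(1/4) = (39.08)^(1/4) = 2.500.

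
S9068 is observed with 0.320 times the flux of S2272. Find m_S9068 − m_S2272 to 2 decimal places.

1.24

m_S9068 − m_S2272 = −2.5 log₁₀(F_S9068/F_S2272) = −2.5 log₁₀(0.320) = −2.5 × (-0.495) = 1.237.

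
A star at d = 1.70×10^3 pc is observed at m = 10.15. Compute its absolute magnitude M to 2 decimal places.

-1.00

M = m − 5 log₁₀(d/10 pc) = 10.15 − 5 log₁₀(1.70×10^3/10)
  = 10.15 − 5 × 2.230 = 10.15 − 11.15 = -1.00.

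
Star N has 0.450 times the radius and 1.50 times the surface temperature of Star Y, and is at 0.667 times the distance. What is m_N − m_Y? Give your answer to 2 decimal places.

-0.91

L_N/L_Y = (0.450)²(1.50)⁴ = 1.025.
F_N/F_Y = (L_N/L_Y)/(d_N/d_Y)² = 1.025/0.4449 = 2.304.
m_N − m_Y = −2.5 log₁₀(2.304) = -0.91.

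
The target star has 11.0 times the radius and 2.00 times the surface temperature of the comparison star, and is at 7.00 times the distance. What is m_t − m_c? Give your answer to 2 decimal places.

L_t/L_c = (11.0)²(2.00)⁴ = 1936.
F_t/F_c = (L_t/L_c)/(d_t/d_c)² = 1936/49.00 = 39.51.
m_t − m_c = −2.5 log₁₀(39.51) = -3.99.

-3.99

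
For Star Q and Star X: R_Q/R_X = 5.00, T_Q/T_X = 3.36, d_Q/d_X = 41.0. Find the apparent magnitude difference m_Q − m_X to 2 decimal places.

-0.69

L_Q/L_X = (5.00)²(3.36)⁴ = 3186.
F_Q/F_X = (L_Q/L_X)/(d_Q/d_X)² = 3186/1681 = 1.896.
m_Q − m_X = −2.5 log₁₀(1.896) = -0.69.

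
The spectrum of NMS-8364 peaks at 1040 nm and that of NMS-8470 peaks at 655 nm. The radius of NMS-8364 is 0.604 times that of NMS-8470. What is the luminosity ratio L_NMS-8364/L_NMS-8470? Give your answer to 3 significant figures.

0.0574

Wien's law gives T ∝ 1/λ_max, so T_NMS-8364/T_NMS-8470 = λ_NMS-8470/λ_NMS-8364 = 655/1040 = 0.6298.
Then L ∝ R²T⁴ gives L_NMS-8364/L_NMS-8470 = (0.604)² × (0.6298)⁴ = 0.3648 × 0.1573 = 0.05740.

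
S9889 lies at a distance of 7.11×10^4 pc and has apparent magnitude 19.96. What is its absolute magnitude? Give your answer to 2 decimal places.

M = m − 5 log₁₀(d/10 pc) = 19.96 − 5 log₁₀(7.11×10^4/10)
  = 19.96 − 5 × 3.852 = 19.96 − 19.26 = 0.70.

0.70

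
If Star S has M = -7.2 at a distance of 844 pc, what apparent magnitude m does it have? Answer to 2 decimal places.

m = M + 5 log₁₀(d/10 pc) = -7.2 + 5 log₁₀(844/10)
  = -7.2 + 5 × 1.926 = -7.2 + 9.63 = 2.43.

2.43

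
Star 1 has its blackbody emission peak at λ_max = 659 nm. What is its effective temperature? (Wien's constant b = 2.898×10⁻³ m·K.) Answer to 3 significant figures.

T = b/λ_max = 2.898×10⁻³ / (659×10⁻⁹) = 4398 K.

4.40×10^3 K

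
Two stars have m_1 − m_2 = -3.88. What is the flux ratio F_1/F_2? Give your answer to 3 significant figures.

35.6

F_1/F_2 = 10^(−(m_1 − m_2)/2.5) = 10^(3.88/2.5) = 10^1.552 = 35.65.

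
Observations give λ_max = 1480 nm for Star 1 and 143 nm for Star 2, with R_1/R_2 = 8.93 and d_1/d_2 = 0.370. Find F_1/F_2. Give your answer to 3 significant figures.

0.0508

Wien's law: T_1/T_2 = λ_2/λ_1 = 143/1480 = 0.09662.
L_1/L_2 = (R_1/R_2)²(T_1/T_2)⁴ = (8.93)²(0.09662)⁴ = 0.006950.
F_1/F_2 = (L_1/L_2)/(d_1/d_2)² = 0.006950/(0.370)² = 0.05077.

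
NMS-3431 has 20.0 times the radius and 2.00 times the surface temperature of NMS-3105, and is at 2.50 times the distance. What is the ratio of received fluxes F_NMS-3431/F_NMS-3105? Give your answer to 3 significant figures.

L_NMS-3431/L_NMS-3105 = (R_NMS-3431/R_NMS-3105)²(T_NMS-3431/T_NMS-3105)⁴ = (20.0)² × (2.00)⁴ = 6400.
F_NMS-3431/F_NMS-3105 = (L_NMS-3431/L_NMS-3105)/(d_NMS-3431/d_NMS-3105)² = 6400 / (2.50)² = 1024.

1.02×10^3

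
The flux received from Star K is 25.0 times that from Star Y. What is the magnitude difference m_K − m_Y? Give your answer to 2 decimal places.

m_K − m_Y = −2.5 log₁₀(F_K/F_Y) = −2.5 log₁₀(25.0) = −2.5 × (1.398) = -3.495.

-3.49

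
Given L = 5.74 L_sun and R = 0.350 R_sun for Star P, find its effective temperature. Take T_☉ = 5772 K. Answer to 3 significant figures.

T/T_☉ = (L/L_☉)^(1/4) / (R/R_☉)^(1/2)
T = 5772 × (5.74)^(1/4) / √(0.350) = 5772 × 1.548 / 0.5916 = 1.510×10^4 K.

1.51×10^4 K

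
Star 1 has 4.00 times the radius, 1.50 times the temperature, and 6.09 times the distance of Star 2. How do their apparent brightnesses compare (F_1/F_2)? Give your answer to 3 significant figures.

L_1/L_2 = (R_1/R_2)²(T_1/T_2)⁴ = (4.00)² × (1.50)⁴ = 81.00.
F_1/F_2 = (L_1/L_2)/(d_1/d_2)² = 81.00 / (6.09)² = 2.184.

2.18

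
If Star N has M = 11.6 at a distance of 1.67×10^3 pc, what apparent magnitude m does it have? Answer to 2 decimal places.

m = M + 5 log₁₀(d/10 pc) = 11.6 + 5 log₁₀(1.67×10^3/10)
  = 11.6 + 5 × 2.223 = 11.6 + 11.11 = 22.71.

22.71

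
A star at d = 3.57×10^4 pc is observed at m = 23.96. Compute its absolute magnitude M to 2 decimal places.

M = m − 5 log₁₀(d/10 pc) = 23.96 − 5 log₁₀(3.57×10^4/10)
  = 23.96 − 5 × 3.553 = 23.96 − 17.76 = 6.20.

6.20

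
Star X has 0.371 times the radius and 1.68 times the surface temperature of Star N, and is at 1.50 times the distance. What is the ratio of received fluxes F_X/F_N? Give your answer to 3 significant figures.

0.487

L_X/L_N = (R_X/R_N)²(T_X/T_N)⁴ = (0.371)² × (1.68)⁴ = 1.096.
F_X/F_N = (L_X/L_N)/(d_X/d_N)² = 1.096 / (1.50)² = 0.4873.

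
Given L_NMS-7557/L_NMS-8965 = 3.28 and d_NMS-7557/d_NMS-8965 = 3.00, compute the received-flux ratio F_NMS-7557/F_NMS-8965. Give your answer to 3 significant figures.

0.364

F = L/(4πd²), so F_NMS-7557/F_NMS-8965 = (L_NMS-7557/L_NMS-8965) / (d_NMS-7557/d_NMS-8965)²
= 3.28 / (3.00)² = 3.28 / 9.000 = 0.3644.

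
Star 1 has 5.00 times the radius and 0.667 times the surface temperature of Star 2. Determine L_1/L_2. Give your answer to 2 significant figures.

4.9

From the Stefan–Boltzmann law, L ∝ R²T⁴, so
L_1/L_2 = (R_1/R_2)² (T_1/T_2)⁴ = (5.00)² × (0.667)⁴ = 25.00 × 0.1979 = 4.948.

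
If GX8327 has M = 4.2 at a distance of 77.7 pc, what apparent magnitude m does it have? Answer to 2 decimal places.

m = M + 5 log₁₀(d/10 pc) = 4.2 + 5 log₁₀(77.7/10)
  = 4.2 + 5 × 0.890 = 4.2 + 4.45 = 8.65.

8.65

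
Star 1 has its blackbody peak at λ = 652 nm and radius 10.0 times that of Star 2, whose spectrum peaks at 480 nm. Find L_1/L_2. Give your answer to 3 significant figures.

Wien's law gives T ∝ 1/λ_max, so T_1/T_2 = λ_2/λ_1 = 480/652 = 0.7362.
Then L ∝ R²T⁴ gives L_1/L_2 = (10.0)² × (0.7362)⁴ = 100.0 × 0.2937 = 29.37.

29.4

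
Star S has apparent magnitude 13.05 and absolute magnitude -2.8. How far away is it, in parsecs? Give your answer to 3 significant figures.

m − M = 5 log₁₀(d/10 pc)
13.05 − (-2.8) = 15.85 = 5 log₁₀(d/10)
d = 10 × 10^(15.85/5) = 10 × 10^3.170 = 1.479×10^4 pc.

1.48×10^4 pc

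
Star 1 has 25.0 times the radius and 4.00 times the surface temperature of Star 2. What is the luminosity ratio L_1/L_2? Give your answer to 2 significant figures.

1.6×10^5

From the Stefan–Boltzmann law, L ∝ R²T⁴, so
L_1/L_2 = (R_1/R_2)² (T_1/T_2)⁴ = (25.0)² × (4.00)⁴ = 625.0 × 256.0 = 1.600×10^5.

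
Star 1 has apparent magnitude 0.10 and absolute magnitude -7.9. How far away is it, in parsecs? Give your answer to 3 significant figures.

m − M = 5 log₁₀(d/10 pc)
0.10 − (-7.9) = 8.00 = 5 log₁₀(d/10)
d = 10 × 10^(8.00/5) = 10 × 10^1.600 = 398.1 pc.

398 pc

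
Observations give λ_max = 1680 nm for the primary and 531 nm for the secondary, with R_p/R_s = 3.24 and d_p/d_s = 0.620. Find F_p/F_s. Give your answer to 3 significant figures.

0.273

Wien's law: T_p/T_s = λ_s/λ_p = 531/1680 = 0.3161.
L_p/L_s = (R_p/R_s)²(T_p/T_s)⁴ = (3.24)²(0.3161)⁴ = 0.1048.
F_p/F_s = (L_p/L_s)/(d_p/d_s)² = 0.1048/(0.620)² = 0.2726.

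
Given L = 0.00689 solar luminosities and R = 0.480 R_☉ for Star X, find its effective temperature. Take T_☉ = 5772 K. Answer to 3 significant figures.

2.40×10^3 K

T/T_☉ = (L/L_☉)^(1/4) / (R/R_☉)^(1/2)
T = 5772 × (0.00689)^(1/4) / √(0.480) = 5772 × 0.2881 / 0.6928 = 2400 K.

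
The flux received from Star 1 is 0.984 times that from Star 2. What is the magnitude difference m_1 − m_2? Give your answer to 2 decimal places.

0.02

m_1 − m_2 = −2.5 log₁₀(F_1/F_2) = −2.5 log₁₀(0.984) = −2.5 × (-0.007) = 0.018.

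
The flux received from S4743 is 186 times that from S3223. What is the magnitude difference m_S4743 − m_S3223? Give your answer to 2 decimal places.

m_S4743 − m_S3223 = −2.5 log₁₀(F_S4743/F_S3223) = −2.5 log₁₀(186) = −2.5 × (2.270) = -5.674.

-5.67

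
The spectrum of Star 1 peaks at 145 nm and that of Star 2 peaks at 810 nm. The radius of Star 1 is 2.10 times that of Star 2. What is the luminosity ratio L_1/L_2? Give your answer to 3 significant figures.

Wien's law gives T ∝ 1/λ_max, so T_1/T_2 = λ_2/λ_1 = 810/145 = 5.586.
Then L ∝ R²T⁴ gives L_1/L_2 = (2.10)² × (5.586)⁴ = 4.410 × 973.8 = 4294.

4.29×10^3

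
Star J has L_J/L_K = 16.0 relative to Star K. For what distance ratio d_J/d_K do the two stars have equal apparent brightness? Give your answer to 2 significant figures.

Equal flux requires L_J/d_J² = L_K/d_K², so d_J/d_K = √(L_J/L_K)
= √(16.0) = 4.000.

4.0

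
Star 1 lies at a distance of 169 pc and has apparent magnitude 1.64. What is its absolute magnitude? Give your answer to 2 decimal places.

M = m − 5 log₁₀(d/10 pc) = 1.64 − 5 log₁₀(169/10)
  = 1.64 − 5 × 1.228 = 1.64 − 6.14 = -4.50.

-4.50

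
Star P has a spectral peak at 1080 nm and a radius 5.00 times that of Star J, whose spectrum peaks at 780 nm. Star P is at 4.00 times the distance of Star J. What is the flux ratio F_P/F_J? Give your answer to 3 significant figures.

0.425

Wien's law: T_P/T_J = λ_J/λ_P = 780/1080 = 0.7222.
L_P/L_J = (R_P/R_J)²(T_P/T_J)⁴ = (5.00)²(0.7222)⁴ = 6.802.
F_P/F_J = (L_P/L_J)/(d_P/d_J)² = 6.802/(4.00)² = 0.4251.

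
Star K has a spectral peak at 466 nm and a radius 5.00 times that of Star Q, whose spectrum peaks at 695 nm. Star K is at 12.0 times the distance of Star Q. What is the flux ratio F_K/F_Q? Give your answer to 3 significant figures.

Wien's law: T_K/T_Q = λ_Q/λ_K = 695/466 = 1.491.
L_K/L_Q = (R_K/R_Q)²(T_K/T_Q)⁴ = (5.00)²(1.491)⁴ = 123.7.
F_K/F_Q = (L_K/L_Q)/(d_K/d_Q)² = 123.7/(12.0)² = 0.8590.

0.859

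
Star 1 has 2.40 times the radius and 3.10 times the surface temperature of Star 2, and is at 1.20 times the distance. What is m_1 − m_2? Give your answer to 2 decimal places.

L_1/L_2 = (2.40)²(3.10)⁴ = 531.9.
F_1/F_2 = (L_1/L_2)/(d_1/d_2)² = 531.9/1.440 = 369.4.
m_1 − m_2 = −2.5 log₁₀(369.4) = -6.42.

-6.42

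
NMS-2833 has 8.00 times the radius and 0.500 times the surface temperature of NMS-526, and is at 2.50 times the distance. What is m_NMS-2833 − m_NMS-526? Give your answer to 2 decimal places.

0.48

L_NMS-2833/L_NMS-526 = (8.00)²(0.500)⁴ = 4.000.
F_NMS-2833/F_NMS-526 = (L_NMS-2833/L_NMS-526)/(d_NMS-2833/d_NMS-526)² = 4.000/6.250 = 0.6400.
m_NMS-2833 − m_NMS-526 = −2.5 log₁₀(0.6400) = 0.48.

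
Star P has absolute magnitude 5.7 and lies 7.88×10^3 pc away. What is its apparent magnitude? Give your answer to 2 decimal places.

m = M + 5 log₁₀(d/10 pc) = 5.7 + 5 log₁₀(7.88×10^3/10)
  = 5.7 + 5 × 2.897 = 5.7 + 14.48 = 20.18.

20.18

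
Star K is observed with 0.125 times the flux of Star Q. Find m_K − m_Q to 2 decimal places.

2.26

m_K − m_Q = −2.5 log₁₀(F_K/F_Q) = −2.5 log₁₀(0.125) = −2.5 × (-0.903) = 2.258.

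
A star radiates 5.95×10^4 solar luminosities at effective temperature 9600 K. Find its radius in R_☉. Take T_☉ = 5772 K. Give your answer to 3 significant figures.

88.2 R_☉

R/R_☉ = √(L/L_☉) / (T/T_☉)² = √(5.95×10^4) / (1.663)²
       = 243.9 / 2.766 = 88.18.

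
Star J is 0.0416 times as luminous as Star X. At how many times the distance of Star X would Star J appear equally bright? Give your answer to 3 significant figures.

Equal flux requires L_J/d_J² = L_X/d_X², so d_J/d_X = √(L_J/L_X)
= √(0.0416) = 0.2040.

0.204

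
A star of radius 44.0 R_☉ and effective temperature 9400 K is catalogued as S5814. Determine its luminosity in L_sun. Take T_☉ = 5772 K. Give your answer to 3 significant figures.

L/L_☉ = (R/R_☉)² (T/T_☉)⁴ = (44.0)² × (9400/5772)⁴
       = 1936 × (1.629)⁴ = 1936 × 7.034 = 1.362×10^4.

1.36×10^4 L_sun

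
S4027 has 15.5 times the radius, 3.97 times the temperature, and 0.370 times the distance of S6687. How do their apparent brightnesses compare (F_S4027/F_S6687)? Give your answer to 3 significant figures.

4.36×10^5

L_S4027/L_S6687 = (R_S4027/R_S6687)²(T_S4027/T_S6687)⁴ = (15.5)² × (3.97)⁴ = 5.968×10^4.
F_S4027/F_S6687 = (L_S4027/L_S6687)/(d_S4027/d_S6687)² = 5.968×10^4 / (0.370)² = 4.359×10^5.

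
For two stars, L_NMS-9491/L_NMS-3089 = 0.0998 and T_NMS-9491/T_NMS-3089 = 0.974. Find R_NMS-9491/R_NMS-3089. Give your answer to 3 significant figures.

L ∝ R²T⁴ gives R ∝ √L / T², so
R_NMS-9491/R_NMS-3089 = √(0.0998) / (0.974)² = 0.3159 / 0.9487 = 0.3330.

0.333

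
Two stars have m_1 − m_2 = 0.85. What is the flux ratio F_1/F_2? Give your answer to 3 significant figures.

F_1/F_2 = 10^(−(m_1 − m_2)/2.5) = 10^(-0.85/2.5) = 10^-0.340 = 0.4571.

0.457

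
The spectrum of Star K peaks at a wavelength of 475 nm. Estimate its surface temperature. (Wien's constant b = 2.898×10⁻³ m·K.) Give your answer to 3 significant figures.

6.10×10^3 K

T = b/λ_max = 2.898×10⁻³ / (475×10⁻⁹) = 6101 K.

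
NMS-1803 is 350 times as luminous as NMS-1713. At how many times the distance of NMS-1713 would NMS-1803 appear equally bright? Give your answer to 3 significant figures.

Equal flux requires L_NMS-1803/d_NMS-1803² = L_NMS-1713/d_NMS-1713², so d_NMS-1803/d_NMS-1713 = √(L_NMS-1803/L_NMS-1713)
= √(350) = 18.71.

18.7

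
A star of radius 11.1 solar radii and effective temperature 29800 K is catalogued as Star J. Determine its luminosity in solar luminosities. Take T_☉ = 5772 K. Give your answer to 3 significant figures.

L/L_☉ = (R/R_☉)² (T/T_☉)⁴ = (11.1)² × (29800/5772)⁴
       = 123.2 × (5.163)⁴ = 123.2 × 710.5 = 8.754×10^4.

8.75×10^4 solar luminosities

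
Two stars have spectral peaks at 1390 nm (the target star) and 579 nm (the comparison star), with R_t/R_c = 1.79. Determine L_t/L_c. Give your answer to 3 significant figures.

0.0965

Wien's law gives T ∝ 1/λ_max, so T_t/T_c = λ_c/λ_t = 579/1390 = 0.4165.
Then L ∝ R²T⁴ gives L_t/L_c = (1.79)² × (0.4165)⁴ = 3.204 × 0.03011 = 0.09646.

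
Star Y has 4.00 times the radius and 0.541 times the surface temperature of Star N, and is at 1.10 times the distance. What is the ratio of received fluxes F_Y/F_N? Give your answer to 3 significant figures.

L_Y/L_N = (R_Y/R_N)²(T_Y/T_N)⁴ = (4.00)² × (0.541)⁴ = 1.371.
F_Y/F_N = (L_Y/L_N)/(d_Y/d_N)² = 1.371 / (1.10)² = 1.133.

1.13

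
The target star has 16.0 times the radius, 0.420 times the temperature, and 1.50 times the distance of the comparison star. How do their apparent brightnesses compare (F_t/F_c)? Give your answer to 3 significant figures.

L_t/L_c = (R_t/R_c)²(T_t/T_c)⁴ = (16.0)² × (0.420)⁴ = 7.966.
F_t/F_c = (L_t/L_c)/(d_t/d_c)² = 7.966 / (1.50)² = 3.540.

3.54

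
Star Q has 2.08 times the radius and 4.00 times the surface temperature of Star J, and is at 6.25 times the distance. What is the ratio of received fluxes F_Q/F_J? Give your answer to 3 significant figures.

28.4

L_Q/L_J = (R_Q/R_J)²(T_Q/T_J)⁴ = (2.08)² × (4.00)⁴ = 1108.
F_Q/F_J = (L_Q/L_J)/(d_Q/d_J)² = 1108 / (6.25)² = 28.35.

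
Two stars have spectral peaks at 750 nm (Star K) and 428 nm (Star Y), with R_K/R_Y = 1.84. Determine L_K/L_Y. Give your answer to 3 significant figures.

Wien's law gives T ∝ 1/λ_max, so T_K/T_Y = λ_Y/λ_K = 428/750 = 0.5707.
Then L ∝ R²T⁴ gives L_K/L_Y = (1.84)² × (0.5707)⁴ = 3.386 × 0.1061 = 0.3591.

0.359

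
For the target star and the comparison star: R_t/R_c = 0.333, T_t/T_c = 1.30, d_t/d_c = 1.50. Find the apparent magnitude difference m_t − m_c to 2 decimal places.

2.13

L_t/L_c = (0.333)²(1.30)⁴ = 0.3167.
F_t/F_c = (L_t/L_c)/(d_t/d_c)² = 0.3167/2.250 = 0.1408.
m_t − m_c = −2.5 log₁₀(0.1408) = 2.13.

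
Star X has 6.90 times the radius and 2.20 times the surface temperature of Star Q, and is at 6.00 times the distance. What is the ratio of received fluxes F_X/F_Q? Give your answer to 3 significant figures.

31.0

L_X/L_Q = (R_X/R_Q)²(T_X/T_Q)⁴ = (6.90)² × (2.20)⁴ = 1115.
F_X/F_Q = (L_X/L_Q)/(d_X/d_Q)² = 1115 / (6.00)² = 30.98.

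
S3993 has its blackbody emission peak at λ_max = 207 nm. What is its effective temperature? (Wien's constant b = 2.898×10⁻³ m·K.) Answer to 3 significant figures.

1.40×10^4 K

T = b/λ_max = 2.898×10⁻³ / (207×10⁻⁹) = 1.400×10^4 K.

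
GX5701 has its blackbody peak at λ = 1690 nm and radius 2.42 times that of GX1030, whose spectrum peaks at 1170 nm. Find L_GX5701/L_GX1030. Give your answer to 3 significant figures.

1.35

Wien's law gives T ∝ 1/λ_max, so T_GX5701/T_GX1030 = λ_GX1030/λ_GX5701 = 1170/1690 = 0.6923.
Then L ∝ R²T⁴ gives L_GX5701/L_GX1030 = (2.42)² × (0.6923)⁴ = 5.856 × 0.2297 = 1.345.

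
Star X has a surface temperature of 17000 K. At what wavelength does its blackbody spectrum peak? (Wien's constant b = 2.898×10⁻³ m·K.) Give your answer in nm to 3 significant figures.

170 nm

λ_max = b/T = 2.898×10⁻³ / 17000 = 1.70×10^-7 m = 170.5 nm.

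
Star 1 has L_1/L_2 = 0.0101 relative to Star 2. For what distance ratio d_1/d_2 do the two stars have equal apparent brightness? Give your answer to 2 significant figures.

0.10

Equal flux requires L_1/d_1² = L_2/d_2², so d_1/d_2 = √(L_1/L_2)
= √(0.0101) = 0.1005.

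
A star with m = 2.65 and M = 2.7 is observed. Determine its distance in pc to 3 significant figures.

9.77 pc

m − M = 5 log₁₀(d/10 pc)
2.65 − (2.7) = -0.05 = 5 log₁₀(d/10)
d = 10 × 10^(-0.05/5) = 10 × 10^-0.010 = 9.772 pc.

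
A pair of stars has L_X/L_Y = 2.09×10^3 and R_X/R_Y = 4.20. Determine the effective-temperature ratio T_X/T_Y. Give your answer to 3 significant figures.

3.30

L ∝ R²T⁴ gives T ∝ (L/R²)^(1/4), so
T_X/T_Y = (2.09×10^3 / 4.20²)^(1/4) = (118.5)^(1/4) = 3.299.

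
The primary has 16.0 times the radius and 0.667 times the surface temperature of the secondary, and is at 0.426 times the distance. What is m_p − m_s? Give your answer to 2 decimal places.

L_p/L_s = (16.0)²(0.667)⁴ = 50.67.
F_p/F_s = (L_p/L_s)/(d_p/d_s)² = 50.67/0.1815 = 279.2.
m_p − m_s = −2.5 log₁₀(279.2) = -6.11.

-6.11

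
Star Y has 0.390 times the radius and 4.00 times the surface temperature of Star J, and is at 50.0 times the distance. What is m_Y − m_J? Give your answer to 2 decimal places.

L_Y/L_J = (0.390)²(4.00)⁴ = 38.94.
F_Y/F_J = (L_Y/L_J)/(d_Y/d_J)² = 38.94/2500 = 0.01558.
m_Y − m_J = −2.5 log₁₀(0.01558) = 4.52.

4.52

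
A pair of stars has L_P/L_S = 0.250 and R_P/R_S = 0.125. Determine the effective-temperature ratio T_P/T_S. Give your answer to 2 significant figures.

2.0

L ∝ R²T⁴ gives T ∝ (L/R²)^(1/4), so
T_P/T_S = (0.250 / 0.125²)^(1/4) = (16.00)^(1/4) = 2.000.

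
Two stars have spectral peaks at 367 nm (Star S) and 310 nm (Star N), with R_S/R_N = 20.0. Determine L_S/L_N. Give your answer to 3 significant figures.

Wien's law gives T ∝ 1/λ_max, so T_S/T_N = λ_N/λ_S = 310/367 = 0.8447.
Then L ∝ R²T⁴ gives L_S/L_N = (20.0)² × (0.8447)⁴ = 400.0 × 0.5091 = 203.6.

204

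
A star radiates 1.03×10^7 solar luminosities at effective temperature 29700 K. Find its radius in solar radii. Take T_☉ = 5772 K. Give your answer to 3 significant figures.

121 solar radii

R/R_☉ = √(L/L_☉) / (T/T_☉)² = √(1.03×10^7) / (5.146)²
       = 3209 / 26.48 = 121.2.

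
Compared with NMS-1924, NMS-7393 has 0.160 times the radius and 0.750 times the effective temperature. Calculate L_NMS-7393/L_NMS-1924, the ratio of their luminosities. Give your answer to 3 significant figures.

0.00810

From the Stefan–Boltzmann law, L ∝ R²T⁴, so
L_NMS-7393/L_NMS-1924 = (R_NMS-7393/R_NMS-1924)² (T_NMS-7393/T_NMS-1924)⁴ = (0.160)² × (0.750)⁴ = 0.02560 × 0.3164 = 0.008100.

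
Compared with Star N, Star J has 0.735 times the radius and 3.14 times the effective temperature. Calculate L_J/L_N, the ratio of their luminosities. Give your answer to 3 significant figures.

52.5

From the Stefan–Boltzmann law, L ∝ R²T⁴, so
L_J/L_N = (R_J/R_N)² (T_J/T_N)⁴ = (0.735)² × (3.14)⁴ = 0.5402 × 97.21 = 52.52.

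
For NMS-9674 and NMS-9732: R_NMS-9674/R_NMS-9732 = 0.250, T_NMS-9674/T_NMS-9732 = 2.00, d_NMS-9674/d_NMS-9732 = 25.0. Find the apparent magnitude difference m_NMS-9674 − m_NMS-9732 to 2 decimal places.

6.99

L_NMS-9674/L_NMS-9732 = (0.250)²(2.00)⁴ = 1.000.
F_NMS-9674/F_NMS-9732 = (L_NMS-9674/L_NMS-9732)/(d_NMS-9674/d_NMS-9732)² = 1.000/625.0 = 0.001600.
m_NMS-9674 − m_NMS-9732 = −2.5 log₁₀(0.001600) = 6.99.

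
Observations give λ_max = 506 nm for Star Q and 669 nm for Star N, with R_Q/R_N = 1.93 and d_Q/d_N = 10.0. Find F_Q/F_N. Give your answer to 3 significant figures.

Wien's law: T_Q/T_N = λ_N/λ_Q = 669/506 = 1.322.
L_Q/L_N = (R_Q/R_N)²(T_Q/T_N)⁴ = (1.93)²(1.322)⁴ = 11.38.
F_Q/F_N = (L_Q/L_N)/(d_Q/d_N)² = 11.38/(10.0)² = 0.1138.

0.114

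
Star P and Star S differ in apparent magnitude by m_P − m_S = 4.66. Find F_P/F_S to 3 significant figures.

F_P/F_S = 10^(−(m_P − m_S)/2.5) = 10^(-4.66/2.5) = 10^-1.864 = 0.01368.

0.0137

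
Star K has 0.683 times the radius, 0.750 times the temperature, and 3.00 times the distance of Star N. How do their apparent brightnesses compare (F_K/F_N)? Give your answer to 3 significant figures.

0.0164

L_K/L_N = (R_K/R_N)²(T_K/T_N)⁴ = (0.683)² × (0.750)⁴ = 0.1476.
F_K/F_N = (L_K/L_N)/(d_K/d_N)² = 0.1476 / (3.00)² = 0.01640.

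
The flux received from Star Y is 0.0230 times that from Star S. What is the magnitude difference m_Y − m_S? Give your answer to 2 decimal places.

4.10

m_Y − m_S = −2.5 log₁₀(F_Y/F_S) = −2.5 log₁₀(0.0230) = −2.5 × (-1.638) = 4.096.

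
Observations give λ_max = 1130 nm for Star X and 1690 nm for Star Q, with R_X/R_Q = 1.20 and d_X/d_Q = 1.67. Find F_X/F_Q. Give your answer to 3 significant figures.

Wien's law: T_X/T_Q = λ_Q/λ_X = 1690/1130 = 1.496.
L_X/L_Q = (R_X/R_Q)²(T_X/T_Q)⁴ = (1.20)²(1.496)⁴ = 7.204.
F_X/F_Q = (L_X/L_Q)/(d_X/d_Q)² = 7.204/(1.67)² = 2.583.

2.58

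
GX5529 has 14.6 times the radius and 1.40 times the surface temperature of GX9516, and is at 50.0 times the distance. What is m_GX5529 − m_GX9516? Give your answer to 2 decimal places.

L_GX5529/L_GX9516 = (14.6)²(1.40)⁴ = 818.9.
F_GX5529/F_GX9516 = (L_GX5529/L_GX9516)/(d_GX5529/d_GX9516)² = 818.9/2500 = 0.3276.
m_GX5529 − m_GX9516 = −2.5 log₁₀(0.3276) = 1.21.

1.21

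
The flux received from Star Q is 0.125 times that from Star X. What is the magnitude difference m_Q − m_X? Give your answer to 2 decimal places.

2.26

m_Q − m_X = −2.5 log₁₀(F_Q/F_X) = −2.5 log₁₀(0.125) = −2.5 × (-0.903) = 2.258.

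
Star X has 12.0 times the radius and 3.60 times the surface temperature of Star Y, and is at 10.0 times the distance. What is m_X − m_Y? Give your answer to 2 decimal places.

L_X/L_Y = (12.0)²(3.60)⁴ = 2.419×10^4.
F_X/F_Y = (L_X/L_Y)/(d_X/d_Y)² = 2.419×10^4/100.0 = 241.9.
m_X − m_Y = −2.5 log₁₀(241.9) = -5.96.

-5.96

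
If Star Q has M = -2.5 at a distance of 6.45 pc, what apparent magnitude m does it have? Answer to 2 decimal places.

m = M + 5 log₁₀(d/10 pc) = -2.5 + 5 log₁₀(6.45/10)
  = -2.5 + 5 × -0.190 = -2.5 + -0.95 = -3.45.

-3.45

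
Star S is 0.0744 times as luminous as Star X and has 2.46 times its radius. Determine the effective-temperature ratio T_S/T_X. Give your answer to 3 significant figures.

L ∝ R²T⁴ gives T ∝ (L/R²)^(1/4), so
T_S/T_X = (0.0744 / 2.46²)^(1/4) = (0.01229)^(1/4) = 0.3330.

0.333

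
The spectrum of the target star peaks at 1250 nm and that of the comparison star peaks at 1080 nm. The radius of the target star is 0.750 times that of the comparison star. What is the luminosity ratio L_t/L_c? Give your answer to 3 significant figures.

Wien's law gives T ∝ 1/λ_max, so T_t/T_c = λ_c/λ_t = 1080/1250 = 0.8640.
Then L ∝ R²T⁴ gives L_t/L_c = (0.750)² × (0.8640)⁴ = 0.5625 × 0.5573 = 0.3135.

0.313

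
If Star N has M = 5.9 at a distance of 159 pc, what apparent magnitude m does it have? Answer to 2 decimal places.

11.91

m = M + 5 log₁₀(d/10 pc) = 5.9 + 5 log₁₀(159/10)
  = 5.9 + 5 × 1.201 = 5.9 + 6.01 = 11.91.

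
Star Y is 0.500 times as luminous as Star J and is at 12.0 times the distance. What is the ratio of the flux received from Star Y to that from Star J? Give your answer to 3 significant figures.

0.00347

F = L/(4πd²), so F_Y/F_J = (L_Y/L_J) / (d_Y/d_J)²
= 0.500 / (12.0)² = 0.500 / 144.0 = 0.003472.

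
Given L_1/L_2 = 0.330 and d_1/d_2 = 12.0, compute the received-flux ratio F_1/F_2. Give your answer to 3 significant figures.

F = L/(4πd²), so F_1/F_2 = (L_1/L_2) / (d_1/d_2)²
= 0.330 / (12.0)² = 0.330 / 144.0 = 0.002292.

0.00229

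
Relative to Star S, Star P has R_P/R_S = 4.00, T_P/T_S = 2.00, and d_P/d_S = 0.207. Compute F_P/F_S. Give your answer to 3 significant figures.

5.97×10^3

L_P/L_S = (R_P/R_S)²(T_P/T_S)⁴ = (4.00)² × (2.00)⁴ = 256.0.
F_P/F_S = (L_P/L_S)/(d_P/d_S)² = 256.0 / (0.207)² = 5974.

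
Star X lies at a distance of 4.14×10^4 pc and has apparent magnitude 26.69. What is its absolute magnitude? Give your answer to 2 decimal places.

8.60

M = m − 5 log₁₀(d/10 pc) = 26.69 − 5 log₁₀(4.14×10^4/10)
  = 26.69 − 5 × 3.617 = 26.69 − 18.09 = 8.60.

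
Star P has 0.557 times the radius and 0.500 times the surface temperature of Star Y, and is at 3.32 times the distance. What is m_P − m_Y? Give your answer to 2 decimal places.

L_P/L_Y = (0.557)²(0.500)⁴ = 0.01939.
F_P/F_Y = (L_P/L_Y)/(d_P/d_Y)² = 0.01939/11.02 = 0.001759.
m_P − m_Y = −2.5 log₁₀(0.001759) = 6.89.

6.89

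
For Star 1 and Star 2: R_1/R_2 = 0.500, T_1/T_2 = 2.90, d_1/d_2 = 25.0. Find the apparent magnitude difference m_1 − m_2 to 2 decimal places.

L_1/L_2 = (0.500)²(2.90)⁴ = 17.68.
F_1/F_2 = (L_1/L_2)/(d_1/d_2)² = 17.68/625.0 = 0.02829.
m_1 − m_2 = −2.5 log₁₀(0.02829) = 3.87.

3.87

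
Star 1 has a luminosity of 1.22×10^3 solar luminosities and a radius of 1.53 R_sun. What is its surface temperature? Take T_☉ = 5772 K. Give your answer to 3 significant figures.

T/T_☉ = (L/L_☉)^(1/4) / (R/R_☉)^(1/2)
T = 5772 × (1.22×10^3)^(1/4) / √(1.53) = 5772 × 5.910 / 1.237 = 2.758×10^4 K.

2.76×10^4 K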